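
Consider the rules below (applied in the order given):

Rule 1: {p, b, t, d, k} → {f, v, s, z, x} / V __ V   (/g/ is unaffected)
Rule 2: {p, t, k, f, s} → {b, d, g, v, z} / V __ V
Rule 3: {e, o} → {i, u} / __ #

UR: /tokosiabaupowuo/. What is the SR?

Rule 1 (intervocalic spirantization): /k/ is a stop between vowels /o/ and /o/, so it spirantizes to the fricative [x]. /b/ is a stop between vowels /a/ and /a/, so it spirantizes to the fricative [v]. /p/ is a stop between vowels /u/ and /o/, so it spirantizes to the fricative [f]. /tokosiabaupowuo/ → toxosiavaufowuo.
Rule 2 (intervocalic voicing): /s/ is a voiceless obstruent between vowels /o/ and /i/, so it voices to [z]. /f/ is a voiceless obstruent between vowels /u/ and /o/, so it voices to [v]. /toxosiavaufowuo/ → toxoziavauvowuo.
Rule 3 (final vowel raising): /o/ is a mid vowel in word-final position, so it raises to [u]. /toxoziavauvowuo/ → toxoziavauvowuu.

toxoziavauvowuu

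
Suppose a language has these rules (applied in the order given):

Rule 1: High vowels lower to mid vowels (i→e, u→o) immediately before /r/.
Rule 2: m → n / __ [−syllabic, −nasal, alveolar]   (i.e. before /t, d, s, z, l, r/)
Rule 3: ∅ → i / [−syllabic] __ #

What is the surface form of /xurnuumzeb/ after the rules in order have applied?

Rule 1 (pre-rhotic lowering): /u/ is a high vowel immediately before /r/, so it lowers to [o]. /xurnuumzeb/ → xornuumzeb.
Rule 2 (nasal place assimilation): /m/ precedes the alveolar consonant /z/, so it assimilates in place to [n]. /xornuumzeb/ → xornuunzeb.
Rule 3 (final i-epenthesis): the form ends in the consonant /b/, so [i] is inserted word-finally. /xornuunzeb/ → xornuunzebi.

xornuunzebi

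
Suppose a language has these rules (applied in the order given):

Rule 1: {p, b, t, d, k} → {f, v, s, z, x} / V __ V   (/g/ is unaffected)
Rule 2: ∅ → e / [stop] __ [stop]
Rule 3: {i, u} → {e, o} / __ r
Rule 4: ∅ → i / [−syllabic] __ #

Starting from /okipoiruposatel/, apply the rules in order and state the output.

Rule 1 (intervocalic spirantization): /k/ is a stop between vowels /o/ and /i/, so it spirantizes to the fricative [x]. /p/ is a stop between vowels /i/ and /o/, so it spirantizes to the fricative [f]. /p/ is a stop between vowels /u/ and /o/, so it spirantizes to the fricative [f]. /t/ is a stop between vowels /a/ and /e/, so it spirantizes to the fricative [s]. /okipoiruposatel/ → oxifoirufosasel.
Rule 2 (stop-cluster e-epenthesis): no segment meets the environment; /oxifoirufosasel/ is unchanged.
Rule 3 (pre-rhotic lowering): /i/ is a high vowel immediately before /r/, so it lowers to [e]. /oxifoirufosasel/ → oxifoerufosasel.
Rule 4 (final i-epenthesis): the form ends in the consonant /l/, so [i] is inserted word-finally. /oxifoerufosasel/ → oxifoerufosaseli.

oxifoerufosaseli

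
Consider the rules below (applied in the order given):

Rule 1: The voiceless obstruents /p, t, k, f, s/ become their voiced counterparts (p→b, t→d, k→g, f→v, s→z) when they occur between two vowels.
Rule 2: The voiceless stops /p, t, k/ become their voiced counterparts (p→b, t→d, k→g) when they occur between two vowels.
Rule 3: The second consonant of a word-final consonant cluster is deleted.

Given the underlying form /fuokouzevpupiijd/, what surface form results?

fuogouzevpubiij

Rule 1 (intervocalic voicing): /k/ is a voiceless obstruent between vowels /o/ and /o/, so it voices to [g]. /p/ is a voiceless obstruent between vowels /u/ and /i/, so it voices to [b]. /fuokouzevpupiijd/ → fuogouzevpubiijd.
Rule 2 (intervocalic voicing): no segment meets the environment; /fuogouzevpubiijd/ is unchanged.
Rule 3 (final cluster simplification): /d/ is the second consonant of a word-final cluster /jd/, so it deletes. /fuogouzevpubiijd/ → fuogouzevpubiij.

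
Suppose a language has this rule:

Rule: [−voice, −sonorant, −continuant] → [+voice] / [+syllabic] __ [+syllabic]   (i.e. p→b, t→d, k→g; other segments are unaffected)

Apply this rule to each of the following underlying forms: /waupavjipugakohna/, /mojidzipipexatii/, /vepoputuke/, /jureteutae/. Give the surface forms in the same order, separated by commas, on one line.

/waupavjipugakohna/: /p/ is a voiceless stop between vowels /u/ and /a/, so it voices to [b]. /p/ is a voiceless stop between vowels /i/ and /u/, so it voices to [b]. /k/ is a voiceless stop between vowels /a/ and /o/, so it voices to [g]. → [waubavjibugagohna].
/mojidzipipexatii/: /p/ is a voiceless stop between vowels /i/ and /i/, so it voices to [b]. /p/ is a voiceless stop between vowels /i/ and /e/, so it voices to [b]. /t/ is a voiceless stop between vowels /a/ and /i/, so it voices to [d]. → [mojidzibibexadii].
/vepoputuke/: /p/ is a voiceless stop between vowels /e/ and /o/, so it voices to [b]. /p/ is a voiceless stop between vowels /o/ and /u/, so it voices to [b]. /t/ is a voiceless stop between vowels /u/ and /u/, so it voices to [d]. /k/ is a voiceless stop between vowels /u/ and /e/, so it voices to [g]. → [vebobuduge].
/jureteutae/: /t/ is a voiceless stop between vowels /e/ and /e/, so it voices to [d]. /t/ is a voiceless stop between vowels /u/ and /a/, so it voices to [d]. → [juredeudae].

waubavjibugagohna, mojidzibibexadii, vebobuduge, juredeudae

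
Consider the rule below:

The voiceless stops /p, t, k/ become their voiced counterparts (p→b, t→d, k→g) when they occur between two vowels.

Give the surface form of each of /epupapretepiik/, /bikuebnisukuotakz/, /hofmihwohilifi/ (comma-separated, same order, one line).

ebubapredebiik, biguebnisuguodakz, hofmihwohilifi

/epupapretepiik/: /p/ is a voiceless stop between vowels /e/ and /u/, so it voices to [b]. /p/ is a voiceless stop between vowels /u/ and /a/, so it voices to [b]. /t/ is a voiceless stop between vowels /e/ and /e/, so it voices to [d]. /p/ is a voiceless stop between vowels /e/ and /i/, so it voices to [b]. → [ebubapredebiik].
/bikuebnisukuotakz/: /k/ is a voiceless stop between vowels /i/ and /u/, so it voices to [g]. /k/ is a voiceless stop between vowels /u/ and /u/, so it voices to [g]. /t/ is a voiceless stop between vowels /o/ and /a/, so it voices to [d]. → [biguebnisuguodakz].
/hofmihwohilifi/: the rule's environment is not met; surfaces unchanged as [hofmihwohilifi].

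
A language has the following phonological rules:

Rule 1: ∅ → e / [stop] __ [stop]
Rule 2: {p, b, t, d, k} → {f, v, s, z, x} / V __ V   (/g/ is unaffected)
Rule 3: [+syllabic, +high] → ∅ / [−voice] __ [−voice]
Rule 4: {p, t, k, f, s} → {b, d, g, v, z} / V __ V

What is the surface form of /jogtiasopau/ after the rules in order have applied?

jogeziazovau

Rule 1 (stop-cluster e-epenthesis): /g/ and /t/ form a stop–stop cluster, so [e] is inserted between them. /jogtiasopau/ → jogetiasopau.
Rule 2 (intervocalic spirantization): /t/ is a stop between vowels /e/ and /i/, so it spirantizes to the fricative [s]. /p/ is a stop between vowels /o/ and /a/, so it spirantizes to the fricative [f]. /jogetiasopau/ → jogesiasofau.
Rule 3 (high vowel syncope): no segment meets the environment; /jogesiasofau/ is unchanged.
Rule 4 (intervocalic voicing): /s/ is a voiceless obstruent between vowels /e/ and /i/, so it voices to [z]. /s/ is a voiceless obstruent between vowels /a/ and /o/, so it voices to [z]. /f/ is a voiceless obstruent between vowels /o/ and /a/, so it voices to [v]. /jogesiasofau/ → jogeziazovau.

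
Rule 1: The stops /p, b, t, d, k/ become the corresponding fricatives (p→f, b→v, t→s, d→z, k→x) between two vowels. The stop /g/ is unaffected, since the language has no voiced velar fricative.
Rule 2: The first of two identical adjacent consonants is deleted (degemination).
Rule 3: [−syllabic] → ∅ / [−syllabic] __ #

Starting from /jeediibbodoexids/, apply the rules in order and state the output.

Rule 1 (intervocalic spirantization): /d/ is a stop between vowels /e/ and /i/, so it spirantizes to the fricative [z]. /d/ is a stop between vowels /o/ and /o/, so it spirantizes to the fricative [z]. /jeediibbodoexids/ → jeeziibbozoexids.
Rule 2 (degemination): /bb/ is a geminate; the first /b/ deletes. /jeeziibbozoexids/ → jeeziibozoexids.
Rule 3 (final cluster simplification): /s/ is the second consonant of a word-final cluster /ds/, so it deletes. /jeeziibozoexids/ → jeeziibozoexid.

jeeziibozoexid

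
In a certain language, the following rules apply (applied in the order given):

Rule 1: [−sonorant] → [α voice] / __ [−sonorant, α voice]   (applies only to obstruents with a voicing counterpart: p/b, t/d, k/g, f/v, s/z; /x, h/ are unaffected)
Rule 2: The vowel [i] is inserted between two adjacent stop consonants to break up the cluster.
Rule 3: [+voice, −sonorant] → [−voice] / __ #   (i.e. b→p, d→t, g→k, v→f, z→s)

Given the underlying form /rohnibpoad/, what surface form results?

Rule 1 (regressive voicing assimilation): /b/ precedes the voiceless obstruent /p/, so it devoices to [p] by assimilation. /rohnibpoad/ → rohnippoad.
Rule 2 (stop-cluster i-epenthesis): /p/ and /p/ form a stop–stop cluster, so [i] is inserted between them. /rohnippoad/ → rohnipipoad.
Rule 3 (final devoicing): /d/ is a voiced obstruent in word-final position, so it devoices to [t]. /rohnipipoad/ → rohnipipoat.

rohnipipoat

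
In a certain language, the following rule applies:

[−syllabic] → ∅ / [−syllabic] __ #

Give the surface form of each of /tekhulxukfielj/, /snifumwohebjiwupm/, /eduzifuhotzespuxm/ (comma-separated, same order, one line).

/tekhulxukfielj/: /j/ is the second consonant of a word-final cluster /lj/, so it deletes. → [tekhulxukfiel].
/snifumwohebjiwupm/: /m/ is the second consonant of a word-final cluster /pm/, so it deletes. → [snifumwohebjiwup].
/eduzifuhotzespuxm/: /m/ is the second consonant of a word-final cluster /xm/, so it deletes. → [eduzifuhotzespux].

tekhulxukfiel, snifumwohebjiwup, eduzifuhotzespux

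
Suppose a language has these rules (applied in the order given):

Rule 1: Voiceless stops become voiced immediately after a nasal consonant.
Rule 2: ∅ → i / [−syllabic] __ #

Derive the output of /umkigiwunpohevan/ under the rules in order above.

umgigiwunbohevani

Rule 1 (post-nasal voicing): /k/ is a voiceless stop immediately after the nasal /m/, so it voices to [g]. /p/ is a voiceless stop immediately after the nasal /n/, so it voices to [b]. /umkigiwunpohevan/ → umgigiwunbohevan.
Rule 2 (final i-epenthesis): the form ends in the consonant /n/, so [i] is inserted word-finally. /umgigiwunbohevan/ → umgigiwunbohevani.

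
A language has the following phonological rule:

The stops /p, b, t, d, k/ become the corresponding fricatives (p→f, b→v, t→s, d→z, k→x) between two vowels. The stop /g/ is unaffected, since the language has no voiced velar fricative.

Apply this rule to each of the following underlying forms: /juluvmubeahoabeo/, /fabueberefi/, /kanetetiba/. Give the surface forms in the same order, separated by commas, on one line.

juluvmuveahoaveo, favueverefi, kanesesiva

/juluvmubeahoabeo/: /b/ is a stop between vowels /u/ and /e/, so it spirantizes to the fricative [v]. /b/ is a stop between vowels /a/ and /e/, so it spirantizes to the fricative [v]. → [juluvmuveahoaveo].
/fabueberefi/: /b/ is a stop between vowels /a/ and /u/, so it spirantizes to the fricative [v]. /b/ is a stop between vowels /e/ and /e/, so it spirantizes to the fricative [v]. → [favueverefi].
/kanetetiba/: /t/ is a stop between vowels /e/ and /e/, so it spirantizes to the fricative [s]. /t/ is a stop between vowels /e/ and /i/, so it spirantizes to the fricative [s]. /b/ is a stop between vowels /i/ and /a/, so it spirantizes to the fricative [v]. → [kanesesiva].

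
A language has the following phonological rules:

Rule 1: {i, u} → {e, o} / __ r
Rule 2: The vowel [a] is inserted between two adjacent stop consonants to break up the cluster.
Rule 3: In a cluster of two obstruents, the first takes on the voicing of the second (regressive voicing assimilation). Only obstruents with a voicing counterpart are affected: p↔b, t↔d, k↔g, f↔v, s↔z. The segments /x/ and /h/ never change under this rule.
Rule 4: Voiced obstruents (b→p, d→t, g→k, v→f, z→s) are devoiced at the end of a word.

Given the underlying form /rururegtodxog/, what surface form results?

Rule 1 (pre-rhotic lowering): /u/ is a high vowel immediately before /r/, so it lowers to [o]. /u/ is a high vowel immediately before /r/, so it lowers to [o]. /rururegtodxog/ → rororegtodxog.
Rule 2 (stop-cluster a-epenthesis): /g/ and /t/ form a stop–stop cluster, so [a] is inserted between them. /rororegtodxog/ → rororegatodxog.
Rule 3 (regressive voicing assimilation): /d/ precedes the voiceless obstruent /x/, so it devoices to [t] by assimilation. /rororegatodxog/ → rororegatotxog.
Rule 4 (final devoicing): /g/ is a voiced obstruent in word-final position, so it devoices to [k]. /rororegatotxog/ → rororegatotxok.

rororegatotxok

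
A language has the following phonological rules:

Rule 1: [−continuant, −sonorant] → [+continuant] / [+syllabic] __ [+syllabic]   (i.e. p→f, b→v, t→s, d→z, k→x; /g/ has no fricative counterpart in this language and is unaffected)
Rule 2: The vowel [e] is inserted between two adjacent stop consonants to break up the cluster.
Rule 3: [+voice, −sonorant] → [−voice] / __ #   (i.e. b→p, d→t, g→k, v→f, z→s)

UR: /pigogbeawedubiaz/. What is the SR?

pigogebeawezuvias

Rule 1 (intervocalic spirantization): /d/ is a stop between vowels /e/ and /u/, so it spirantizes to the fricative [z]. /b/ is a stop between vowels /u/ and /i/, so it spirantizes to the fricative [v]. /pigogbeawedubiaz/ → pigogbeawezuviaz.
Rule 2 (stop-cluster e-epenthesis): /g/ and /b/ form a stop–stop cluster, so [e] is inserted between them. /pigogbeawezuviaz/ → pigogebeawezuviaz.
Rule 3 (final devoicing): /z/ is a voiced obstruent in word-final position, so it devoices to [s]. /pigogebeawezuviaz/ → pigogebeawezuvias.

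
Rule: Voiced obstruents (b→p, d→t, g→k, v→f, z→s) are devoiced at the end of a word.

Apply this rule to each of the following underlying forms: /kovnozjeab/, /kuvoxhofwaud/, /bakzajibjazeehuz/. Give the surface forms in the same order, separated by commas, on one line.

/kovnozjeab/: /b/ is a voiced obstruent in word-final position, so it devoices to [p]. → [kovnozjeap].
/kuvoxhofwaud/: /d/ is a voiced obstruent in word-final position, so it devoices to [t]. → [kuvoxhofwaut].
/bakzajibjazeehuz/: /z/ is a voiced obstruent in word-final position, so it devoices to [s]. → [bakzajibjazeehus].

kovnozjeap, kuvoxhofwaut, bakzajibjazeehus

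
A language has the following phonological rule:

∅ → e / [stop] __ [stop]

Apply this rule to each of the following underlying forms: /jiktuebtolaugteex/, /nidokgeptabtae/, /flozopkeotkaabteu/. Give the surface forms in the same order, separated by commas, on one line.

jiketuebetolaugeteex, nidokegepetabetae, flozopekeotekaabeteu

/jiktuebtolaugteex/: /k/ and /t/ form a stop–stop cluster, so [e] is inserted between them. /b/ and /t/ form a stop–stop cluster, so [e] is inserted between them. /g/ and /t/ form a stop–stop cluster, so [e] is inserted between them. → [jiketuebetolaugeteex].
/nidokgeptabtae/: /k/ and /g/ form a stop–stop cluster, so [e] is inserted between them. /p/ and /t/ form a stop–stop cluster, so [e] is inserted between them. /b/ and /t/ form a stop–stop cluster, so [e] is inserted between them. → [nidokegepetabetae].
/flozopkeotkaabteu/: /p/ and /k/ form a stop–stop cluster, so [e] is inserted between them. /t/ and /k/ form a stop–stop cluster, so [e] is inserted between them. /b/ and /t/ form a stop–stop cluster, so [e] is inserted between them. → [flozopekeotekaabeteu].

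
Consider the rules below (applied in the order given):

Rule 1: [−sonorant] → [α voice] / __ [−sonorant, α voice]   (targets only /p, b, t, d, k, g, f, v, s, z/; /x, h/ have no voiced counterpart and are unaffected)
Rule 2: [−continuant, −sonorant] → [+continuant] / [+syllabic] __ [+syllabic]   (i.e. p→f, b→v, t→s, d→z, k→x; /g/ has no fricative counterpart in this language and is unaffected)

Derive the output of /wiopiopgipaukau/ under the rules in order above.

Rule 1 (regressive voicing assimilation): /p/ precedes the voiced obstruent /g/, so it voices to [b] by assimilation. /wiopiopgipaukau/ → wiopiobgipaukau.
Rule 2 (intervocalic spirantization): /p/ is a stop between vowels /o/ and /i/, so it spirantizes to the fricative [f]. /p/ is a stop between vowels /i/ and /a/, so it spirantizes to the fricative [f]. /k/ is a stop between vowels /u/ and /a/, so it spirantizes to the fricative [x]. /wiopiobgipaukau/ → wiofiobgifauxau.

wiofiobgifauxau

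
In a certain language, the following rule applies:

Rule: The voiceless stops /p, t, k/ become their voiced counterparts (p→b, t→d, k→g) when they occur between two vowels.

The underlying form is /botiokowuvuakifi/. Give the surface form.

/t/ is a voiceless stop between vowels /o/ and /i/, so it voices to [d].
/k/ is a voiceless stop between vowels /o/ and /o/, so it voices to [g].
/k/ is a voiceless stop between vowels /a/ and /i/, so it voices to [g].
Surface form: [bodiogowuvuagifi].

bodiogowuvuagifi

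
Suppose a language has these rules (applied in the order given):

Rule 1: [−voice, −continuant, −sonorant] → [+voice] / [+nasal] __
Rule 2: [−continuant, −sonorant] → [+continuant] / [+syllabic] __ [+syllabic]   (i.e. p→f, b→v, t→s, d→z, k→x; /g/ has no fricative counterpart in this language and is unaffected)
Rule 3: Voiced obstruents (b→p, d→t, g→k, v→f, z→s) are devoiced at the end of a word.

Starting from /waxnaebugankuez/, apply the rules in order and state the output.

Rule 1 (post-nasal voicing): /k/ is a voiceless stop immediately after the nasal /n/, so it voices to [g]. /waxnaebugankuez/ → waxnaebuganguez.
Rule 2 (intervocalic spirantization): /b/ is a stop between vowels /e/ and /u/, so it spirantizes to the fricative [v]. /waxnaebuganguez/ → waxnaevuganguez.
Rule 3 (final devoicing): /z/ is a voiced obstruent in word-final position, so it devoices to [s]. /waxnaevuganguez/ → waxnaevugangues.

waxnaevugangues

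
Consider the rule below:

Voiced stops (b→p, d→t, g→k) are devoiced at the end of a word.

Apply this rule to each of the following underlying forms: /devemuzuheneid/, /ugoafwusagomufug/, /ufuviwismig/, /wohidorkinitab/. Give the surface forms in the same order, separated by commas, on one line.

/devemuzuheneid/: /d/ is a voiced stop in word-final position, so it devoices to [t]. → [devemuzuheneit].
/ugoafwusagomufug/: /g/ is a voiced stop in word-final position, so it devoices to [k]. → [ugoafwusagomufuk].
/ufuviwismig/: /g/ is a voiced stop in word-final position, so it devoices to [k]. → [ufuviwismik].
/wohidorkinitab/: /b/ is a voiced stop in word-final position, so it devoices to [p]. → [wohidorkinitap].

devemuzuheneit, ugoafwusagomufuk, ufuviwismik, wohidorkinitap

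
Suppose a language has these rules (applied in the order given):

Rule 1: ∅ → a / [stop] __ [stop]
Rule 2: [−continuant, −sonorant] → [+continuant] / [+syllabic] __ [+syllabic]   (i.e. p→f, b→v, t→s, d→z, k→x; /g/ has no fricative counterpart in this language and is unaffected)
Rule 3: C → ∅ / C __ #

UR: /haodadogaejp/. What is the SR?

haozazogaej

Rule 1 (stop-cluster a-epenthesis): no segment meets the environment; /haodadogaejp/ is unchanged.
Rule 2 (intervocalic spirantization): /d/ is a stop between vowels /o/ and /a/, so it spirantizes to the fricative [z]. /d/ is a stop between vowels /a/ and /o/, so it spirantizes to the fricative [z]. /haodadogaejp/ → haozazogaejp.
Rule 3 (final cluster simplification): /p/ is the second consonant of a word-final cluster /jp/, so it deletes. /haozazogaejp/ → haozazogaej.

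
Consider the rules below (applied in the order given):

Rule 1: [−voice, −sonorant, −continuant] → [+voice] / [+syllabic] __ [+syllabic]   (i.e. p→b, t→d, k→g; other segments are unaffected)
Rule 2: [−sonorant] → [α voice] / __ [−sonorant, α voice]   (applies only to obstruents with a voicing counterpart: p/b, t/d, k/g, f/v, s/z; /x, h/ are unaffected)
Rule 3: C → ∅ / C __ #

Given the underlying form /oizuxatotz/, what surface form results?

oizuxadod

Rule 1 (intervocalic voicing): /t/ is a voiceless stop between vowels /a/ and /o/, so it voices to [d]. /oizuxatotz/ → oizuxadotz.
Rule 2 (regressive voicing assimilation): /t/ precedes the voiced obstruent /z/, so it voices to [d] by assimilation. /oizuxadotz/ → oizuxadodz.
Rule 3 (final cluster simplification): /z/ is the second consonant of a word-final cluster /dz/, so it deletes. /oizuxadodz/ → oizuxadod.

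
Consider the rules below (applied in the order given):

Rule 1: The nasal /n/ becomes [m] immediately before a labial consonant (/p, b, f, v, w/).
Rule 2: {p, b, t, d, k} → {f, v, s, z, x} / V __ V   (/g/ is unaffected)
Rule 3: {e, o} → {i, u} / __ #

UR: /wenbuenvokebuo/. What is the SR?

wembuemvoxevuu

Rule 1 (nasal place assimilation): /n/ precedes the labial consonant /b/, so it assimilates in place to [m]. /n/ precedes the labial consonant /v/, so it assimilates in place to [m]. /wenbuenvokebuo/ → wembuemvokebuo.
Rule 2 (intervocalic spirantization): /k/ is a stop between vowels /o/ and /e/, so it spirantizes to the fricative [x]. /b/ is a stop between vowels /e/ and /u/, so it spirantizes to the fricative [v]. /wembuemvokebuo/ → wembuemvoxevuo.
Rule 3 (final vowel raising): /o/ is a mid vowel in word-final position, so it raises to [u]. /wembuemvoxevuo/ → wembuemvoxevuu.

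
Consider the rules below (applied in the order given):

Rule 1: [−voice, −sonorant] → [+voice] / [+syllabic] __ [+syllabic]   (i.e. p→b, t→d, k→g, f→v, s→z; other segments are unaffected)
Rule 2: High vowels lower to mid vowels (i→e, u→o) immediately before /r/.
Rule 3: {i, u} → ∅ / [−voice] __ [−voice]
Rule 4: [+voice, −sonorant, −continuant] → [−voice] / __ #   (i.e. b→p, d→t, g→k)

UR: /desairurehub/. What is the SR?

dezaerorehup

Rule 1 (intervocalic voicing): /s/ is a voiceless obstruent between vowels /e/ and /a/, so it voices to [z]. /desairurehub/ → dezairurehub.
Rule 2 (pre-rhotic lowering): /i/ is a high vowel immediately before /r/, so it lowers to [e]. /u/ is a high vowel immediately before /r/, so it lowers to [o]. /dezairurehub/ → dezaerorehub.
Rule 3 (high vowel syncope): no segment meets the environment; /dezaerorehub/ is unchanged.
Rule 4 (final devoicing): /b/ is a voiced stop in word-final position, so it devoices to [p]. /dezaerorehub/ → dezaerorehup.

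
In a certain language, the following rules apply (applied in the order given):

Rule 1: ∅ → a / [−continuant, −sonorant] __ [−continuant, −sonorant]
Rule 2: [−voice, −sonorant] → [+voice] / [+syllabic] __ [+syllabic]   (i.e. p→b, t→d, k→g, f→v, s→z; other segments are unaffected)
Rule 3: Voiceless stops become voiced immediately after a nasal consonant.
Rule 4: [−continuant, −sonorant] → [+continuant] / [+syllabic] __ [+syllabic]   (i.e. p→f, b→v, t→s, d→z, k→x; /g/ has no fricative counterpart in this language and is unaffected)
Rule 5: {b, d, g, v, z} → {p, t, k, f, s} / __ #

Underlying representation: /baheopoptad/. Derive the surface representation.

Rule 1 (stop-cluster a-epenthesis): /p/ and /t/ form a stop–stop cluster, so [a] is inserted between them. /baheopoptad/ → baheopopatad.
Rule 2 (intervocalic voicing): /p/ is a voiceless obstruent between vowels /o/ and /o/, so it voices to [b]. /p/ is a voiceless obstruent between vowels /o/ and /a/, so it voices to [b]. /t/ is a voiceless obstruent between vowels /a/ and /a/, so it voices to [d]. /baheopopatad/ → baheobobadad.
Rule 3 (post-nasal voicing): no segment meets the environment; /baheobobadad/ is unchanged.
Rule 4 (intervocalic spirantization): /b/ is a stop between vowels /o/ and /o/, so it spirantizes to the fricative [v]. /b/ is a stop between vowels /o/ and /a/, so it spirantizes to the fricative [v]. /d/ is a stop between vowels /a/ and /a/, so it spirantizes to the fricative [z]. /baheobobadad/ → baheovovazad.
Rule 5 (final devoicing): /d/ is a voiced obstruent in word-final position, so it devoices to [t]. /baheovovazad/ → baheovovazat.

baheovovazat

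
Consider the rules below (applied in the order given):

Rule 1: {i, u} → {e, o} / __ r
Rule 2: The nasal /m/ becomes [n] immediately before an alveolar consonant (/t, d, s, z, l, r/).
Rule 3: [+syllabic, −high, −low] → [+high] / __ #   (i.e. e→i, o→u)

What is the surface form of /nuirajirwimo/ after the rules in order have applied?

nuerajerwimu

Rule 1 (pre-rhotic lowering): /i/ is a high vowel immediately before /r/, so it lowers to [e]. /i/ is a high vowel immediately before /r/, so it lowers to [e]. /nuirajirwimo/ → nuerajerwimo.
Rule 2 (nasal place assimilation): no segment meets the environment; /nuerajerwimo/ is unchanged.
Rule 3 (final vowel raising): /o/ is a mid vowel in word-final position, so it raises to [u]. /nuerajerwimo/ → nuerajerwimu.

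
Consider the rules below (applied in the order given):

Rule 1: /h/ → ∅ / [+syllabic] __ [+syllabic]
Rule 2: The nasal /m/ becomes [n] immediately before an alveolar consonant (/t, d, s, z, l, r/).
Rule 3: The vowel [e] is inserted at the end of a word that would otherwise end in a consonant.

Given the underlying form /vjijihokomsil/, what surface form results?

vjijiokonsile

Rule 1 (intervocalic h-deletion): /h/ occurs between vowels /i/ and /o/, so it deletes. /vjijihokomsil/ → vjijiokomsil.
Rule 2 (nasal place assimilation): /m/ precedes the alveolar consonant /s/, so it assimilates in place to [n]. /vjijiokomsil/ → vjijiokonsil.
Rule 3 (final e-epenthesis): the form ends in the consonant /l/, so [e] is inserted word-finally. /vjijiokonsil/ → vjijiokonsile.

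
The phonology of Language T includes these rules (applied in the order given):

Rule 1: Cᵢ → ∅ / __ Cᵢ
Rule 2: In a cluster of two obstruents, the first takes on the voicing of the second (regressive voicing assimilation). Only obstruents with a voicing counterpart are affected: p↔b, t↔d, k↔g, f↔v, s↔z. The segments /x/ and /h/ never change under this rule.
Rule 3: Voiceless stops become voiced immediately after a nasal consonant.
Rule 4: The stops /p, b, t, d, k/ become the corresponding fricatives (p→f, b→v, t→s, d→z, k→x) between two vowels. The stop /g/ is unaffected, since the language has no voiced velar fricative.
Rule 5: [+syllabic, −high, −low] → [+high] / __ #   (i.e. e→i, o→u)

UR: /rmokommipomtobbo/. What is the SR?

rmoxomifomdovu

Rule 1 (degemination): /mm/ is a geminate; the first /m/ deletes. /bb/ is a geminate; the first /b/ deletes. /rmokommipomtobbo/ → rmokomipomtobo.
Rule 2 (regressive voicing assimilation): no segment meets the environment; /rmokomipomtobo/ is unchanged.
Rule 3 (post-nasal voicing): /t/ is a voiceless stop immediately after the nasal /m/, so it voices to [d]. /rmokomipomtobo/ → rmokomipomdobo.
Rule 4 (intervocalic spirantization): /k/ is a stop between vowels /o/ and /o/, so it spirantizes to the fricative [x]. /p/ is a stop between vowels /i/ and /o/, so it spirantizes to the fricative [f]. /b/ is a stop between vowels /o/ and /o/, so it spirantizes to the fricative [v]. /rmokomipomdobo/ → rmoxomifomdovo.
Rule 5 (final vowel raising): /o/ is a mid vowel in word-final position, so it raises to [u]. /rmoxomifomdovo/ → rmoxomifomdovu.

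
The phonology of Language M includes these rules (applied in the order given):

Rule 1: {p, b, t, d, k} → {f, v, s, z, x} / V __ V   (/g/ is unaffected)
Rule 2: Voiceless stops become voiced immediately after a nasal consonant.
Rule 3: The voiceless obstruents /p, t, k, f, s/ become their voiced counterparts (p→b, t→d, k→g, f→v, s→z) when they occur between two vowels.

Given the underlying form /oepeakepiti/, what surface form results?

Rule 1 (intervocalic spirantization): /p/ is a stop between vowels /e/ and /e/, so it spirantizes to the fricative [f]. /k/ is a stop between vowels /a/ and /e/, so it spirantizes to the fricative [x]. /p/ is a stop between vowels /e/ and /i/, so it spirantizes to the fricative [f]. /t/ is a stop between vowels /i/ and /i/, so it spirantizes to the fricative [s]. /oepeakepiti/ → oefeaxefisi.
Rule 2 (post-nasal voicing): no segment meets the environment; /oefeaxefisi/ is unchanged.
Rule 3 (intervocalic voicing): /f/ is a voiceless obstruent between vowels /e/ and /e/, so it voices to [v]. /f/ is a voiceless obstruent between vowels /e/ and /i/, so it voices to [v]. /s/ is a voiceless obstruent between vowels /i/ and /i/, so it voices to [z]. /oefeaxefisi/ → oeveaxevizi.

oeveaxevizi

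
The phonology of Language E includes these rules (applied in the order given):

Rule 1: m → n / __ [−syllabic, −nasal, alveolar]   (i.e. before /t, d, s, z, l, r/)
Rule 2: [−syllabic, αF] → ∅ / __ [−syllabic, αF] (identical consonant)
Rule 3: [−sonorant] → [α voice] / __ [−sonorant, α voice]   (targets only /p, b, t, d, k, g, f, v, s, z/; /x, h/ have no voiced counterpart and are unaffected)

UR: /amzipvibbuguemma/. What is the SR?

anzibvibuguema

Rule 1 (nasal place assimilation): /m/ precedes the alveolar consonant /z/, so it assimilates in place to [n]. /amzipvibbuguemma/ → anzipvibbuguemma.
Rule 2 (degemination): /bb/ is a geminate; the first /b/ deletes. /mm/ is a geminate; the first /m/ deletes. /anzipvibbuguemma/ → anzipvibuguema.
Rule 3 (regressive voicing assimilation): /p/ precedes the voiced obstruent /v/, so it voices to [b] by assimilation. /anzipvibuguema/ → anzibvibuguema.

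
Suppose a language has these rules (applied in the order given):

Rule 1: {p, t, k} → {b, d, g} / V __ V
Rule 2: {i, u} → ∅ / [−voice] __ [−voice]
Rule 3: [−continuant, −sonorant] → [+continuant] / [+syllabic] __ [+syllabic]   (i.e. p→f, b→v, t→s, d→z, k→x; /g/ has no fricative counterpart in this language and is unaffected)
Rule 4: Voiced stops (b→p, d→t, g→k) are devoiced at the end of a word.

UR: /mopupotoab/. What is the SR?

movuvozoap

Rule 1 (intervocalic voicing): /p/ is a voiceless stop between vowels /o/ and /u/, so it voices to [b]. /p/ is a voiceless stop between vowels /u/ and /o/, so it voices to [b]. /t/ is a voiceless stop between vowels /o/ and /o/, so it voices to [d]. /mopupotoab/ → mobubodoab.
Rule 2 (high vowel syncope): no segment meets the environment; /mobubodoab/ is unchanged.
Rule 3 (intervocalic spirantization): /b/ is a stop between vowels /o/ and /u/, so it spirantizes to the fricative [v]. /b/ is a stop between vowels /u/ and /o/, so it spirantizes to the fricative [v]. /d/ is a stop between vowels /o/ and /o/, so it spirantizes to the fricative [z]. /mobubodoab/ → movuvozoab.
Rule 4 (final devoicing): /b/ is a voiced stop in word-final position, so it devoices to [p]. /movuvozoab/ → movuvozoap.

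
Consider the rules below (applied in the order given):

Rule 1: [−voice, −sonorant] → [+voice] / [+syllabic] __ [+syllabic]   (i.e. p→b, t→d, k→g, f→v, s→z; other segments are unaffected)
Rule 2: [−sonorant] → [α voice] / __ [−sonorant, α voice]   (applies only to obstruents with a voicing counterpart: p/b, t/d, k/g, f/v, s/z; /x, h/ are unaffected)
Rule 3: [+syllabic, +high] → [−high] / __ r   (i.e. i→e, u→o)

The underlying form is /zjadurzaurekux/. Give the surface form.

zjadorzaoregux

Rule 1 (intervocalic voicing): /k/ is a voiceless obstruent between vowels /e/ and /u/, so it voices to [g]. /zjadurzaurekux/ → zjadurzauregux.
Rule 2 (regressive voicing assimilation): no segment meets the environment; /zjadurzauregux/ is unchanged.
Rule 3 (pre-rhotic lowering): /u/ is a high vowel immediately before /r/, so it lowers to [o]. /u/ is a high vowel immediately before /r/, so it lowers to [o]. /zjadurzauregux/ → zjadorzaoregux.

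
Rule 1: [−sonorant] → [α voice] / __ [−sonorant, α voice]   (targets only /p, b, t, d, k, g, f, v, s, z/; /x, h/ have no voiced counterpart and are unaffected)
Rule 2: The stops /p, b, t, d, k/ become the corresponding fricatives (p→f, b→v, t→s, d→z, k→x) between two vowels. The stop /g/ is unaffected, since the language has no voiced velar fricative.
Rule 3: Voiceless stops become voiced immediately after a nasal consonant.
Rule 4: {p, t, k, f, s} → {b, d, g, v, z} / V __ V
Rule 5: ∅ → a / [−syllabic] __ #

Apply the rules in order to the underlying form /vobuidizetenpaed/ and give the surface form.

vovuizizezenbaeda

Rule 1 (regressive voicing assimilation): no segment meets the environment; /vobuidizetenpaed/ is unchanged.
Rule 2 (intervocalic spirantization): /b/ is a stop between vowels /o/ and /u/, so it spirantizes to the fricative [v]. /d/ is a stop between vowels /i/ and /i/, so it spirantizes to the fricative [z]. /t/ is a stop between vowels /e/ and /e/, so it spirantizes to the fricative [s]. /vobuidizetenpaed/ → vovuizizesenpaed.
Rule 3 (post-nasal voicing): /p/ is a voiceless stop immediately after the nasal /n/, so it voices to [b]. /vovuizizesenpaed/ → vovuizizesenbaed.
Rule 4 (intervocalic voicing): /s/ is a voiceless obstruent between vowels /e/ and /e/, so it voices to [z]. /vovuizizesenbaed/ → vovuizizezenbaed.
Rule 5 (final a-epenthesis): the form ends in the consonant /d/, so [a] is inserted word-finally. /vovuizizezenbaed/ → vovuizizezenbaeda.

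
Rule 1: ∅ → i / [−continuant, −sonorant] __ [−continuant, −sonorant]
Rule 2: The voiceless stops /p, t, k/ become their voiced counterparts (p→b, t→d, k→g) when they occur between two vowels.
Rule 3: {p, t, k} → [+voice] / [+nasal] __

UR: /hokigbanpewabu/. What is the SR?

Rule 1 (stop-cluster i-epenthesis): /g/ and /b/ form a stop–stop cluster, so [i] is inserted between them. /hokigbanpewabu/ → hokigibanpewabu.
Rule 2 (intervocalic voicing): /k/ is a voiceless stop between vowels /o/ and /i/, so it voices to [g]. /hokigibanpewabu/ → hogigibanpewabu.
Rule 3 (post-nasal voicing): /p/ is a voiceless stop immediately after the nasal /n/, so it voices to [b]. /hogigibanpewabu/ → hogigibanbewabu.

hogigibanbewabu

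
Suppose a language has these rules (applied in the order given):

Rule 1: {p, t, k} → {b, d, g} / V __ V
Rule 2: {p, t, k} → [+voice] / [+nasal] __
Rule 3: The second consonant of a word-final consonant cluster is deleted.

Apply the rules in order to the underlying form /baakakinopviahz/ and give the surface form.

baagaginopviah

Rule 1 (intervocalic voicing): /k/ is a voiceless stop between vowels /a/ and /a/, so it voices to [g]. /k/ is a voiceless stop between vowels /a/ and /i/, so it voices to [g]. /baakakinopviahz/ → baagaginopviahz.
Rule 2 (post-nasal voicing): no segment meets the environment; /baagaginopviahz/ is unchanged.
Rule 3 (final cluster simplification): /z/ is the second consonant of a word-final cluster /hz/, so it deletes. /baagaginopviahz/ → baagaginopviah.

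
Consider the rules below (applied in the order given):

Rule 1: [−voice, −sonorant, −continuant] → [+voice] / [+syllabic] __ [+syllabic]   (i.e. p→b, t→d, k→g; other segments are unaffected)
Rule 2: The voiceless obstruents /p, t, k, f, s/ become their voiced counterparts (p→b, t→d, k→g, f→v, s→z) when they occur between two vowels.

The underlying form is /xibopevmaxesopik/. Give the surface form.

xibobevmaxezobik

Rule 1 (intervocalic voicing): /p/ is a voiceless stop between vowels /o/ and /e/, so it voices to [b]. /p/ is a voiceless stop between vowels /o/ and /i/, so it voices to [b]. /xibopevmaxesopik/ → xibobevmaxesobik.
Rule 2 (intervocalic voicing): /s/ is a voiceless obstruent between vowels /e/ and /o/, so it voices to [z]. /xibobevmaxesobik/ → xibobevmaxezobik.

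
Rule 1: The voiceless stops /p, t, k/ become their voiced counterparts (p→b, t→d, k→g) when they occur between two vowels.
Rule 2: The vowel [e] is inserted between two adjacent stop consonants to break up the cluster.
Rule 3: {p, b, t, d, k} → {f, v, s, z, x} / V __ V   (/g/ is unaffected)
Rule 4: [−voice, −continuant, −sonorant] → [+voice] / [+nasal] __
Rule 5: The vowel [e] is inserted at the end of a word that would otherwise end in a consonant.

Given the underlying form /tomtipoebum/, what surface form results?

tomdivoevume

Rule 1 (intervocalic voicing): /p/ is a voiceless stop between vowels /i/ and /o/, so it voices to [b]. /tomtipoebum/ → tomtiboebum.
Rule 2 (stop-cluster e-epenthesis): no segment meets the environment; /tomtiboebum/ is unchanged.
Rule 3 (intervocalic spirantization): /b/ is a stop between vowels /i/ and /o/, so it spirantizes to the fricative [v]. /b/ is a stop between vowels /e/ and /u/, so it spirantizes to the fricative [v]. /tomtiboebum/ → tomtivoevum.
Rule 4 (post-nasal voicing): /t/ is a voiceless stop immediately after the nasal /m/, so it voices to [d]. /tomtivoevum/ → tomdivoevum.
Rule 5 (final e-epenthesis): the form ends in the consonant /m/, so [e] is inserted word-finally. /tomdivoevum/ → tomdivoevume.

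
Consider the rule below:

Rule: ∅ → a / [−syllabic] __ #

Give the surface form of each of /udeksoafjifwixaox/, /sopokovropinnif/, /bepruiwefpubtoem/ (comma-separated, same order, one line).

/udeksoafjifwixaox/: the form ends in the consonant /x/, so [a] is inserted word-finally. → [udeksoafjifwixaoxa].
/sopokovropinnif/: the form ends in the consonant /f/, so [a] is inserted word-finally. → [sopokovropinnifa].
/bepruiwefpubtoem/: the form ends in the consonant /m/, so [a] is inserted word-finally. → [bepruiwefpubtoema].

udeksoafjifwixaoxa, sopokovropinnifa, bepruiwefpubtoema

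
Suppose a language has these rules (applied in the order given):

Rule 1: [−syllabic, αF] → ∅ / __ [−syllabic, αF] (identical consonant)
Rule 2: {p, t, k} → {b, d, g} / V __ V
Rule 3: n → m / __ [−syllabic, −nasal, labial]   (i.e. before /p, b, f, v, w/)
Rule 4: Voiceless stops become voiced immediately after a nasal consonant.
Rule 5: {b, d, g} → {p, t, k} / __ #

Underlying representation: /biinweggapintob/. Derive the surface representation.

biimwegabindop

Rule 1 (degemination): /gg/ is a geminate; the first /g/ deletes. /biinweggapintob/ → biinwegapintob.
Rule 2 (intervocalic voicing): /p/ is a voiceless stop between vowels /a/ and /i/, so it voices to [b]. /biinwegapintob/ → biinwegabintob.
Rule 3 (nasal place assimilation): /n/ precedes the labial consonant /w/, so it assimilates in place to [m]. /biinwegabintob/ → biimwegabintob.
Rule 4 (post-nasal voicing): /t/ is a voiceless stop immediately after the nasal /n/, so it voices to [d]. /biimwegabintob/ → biimwegabindob.
Rule 5 (final devoicing): /b/ is a voiced stop in word-final position, so it devoices to [p]. /biimwegabindob/ → biimwegabindop.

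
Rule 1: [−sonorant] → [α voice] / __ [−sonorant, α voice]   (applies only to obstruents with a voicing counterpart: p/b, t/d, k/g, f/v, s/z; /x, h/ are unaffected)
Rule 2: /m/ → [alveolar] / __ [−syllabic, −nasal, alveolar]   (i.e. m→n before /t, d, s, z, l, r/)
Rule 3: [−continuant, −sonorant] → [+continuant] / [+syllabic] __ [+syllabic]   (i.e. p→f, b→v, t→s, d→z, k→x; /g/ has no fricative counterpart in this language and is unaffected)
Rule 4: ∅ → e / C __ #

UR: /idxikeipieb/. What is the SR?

Rule 1 (regressive voicing assimilation): /d/ precedes the voiceless obstruent /x/, so it devoices to [t] by assimilation. /idxikeipieb/ → itxikeipieb.
Rule 2 (nasal place assimilation): no segment meets the environment; /itxikeipieb/ is unchanged.
Rule 3 (intervocalic spirantization): /k/ is a stop between vowels /i/ and /e/, so it spirantizes to the fricative [x]. /p/ is a stop between vowels /i/ and /i/, so it spirantizes to the fricative [f]. /itxikeipieb/ → itxixeifieb.
Rule 4 (final e-epenthesis): the form ends in the consonant /b/, so [e] is inserted word-finally. /itxixeifieb/ → itxixeifiebe.

itxixeifiebe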